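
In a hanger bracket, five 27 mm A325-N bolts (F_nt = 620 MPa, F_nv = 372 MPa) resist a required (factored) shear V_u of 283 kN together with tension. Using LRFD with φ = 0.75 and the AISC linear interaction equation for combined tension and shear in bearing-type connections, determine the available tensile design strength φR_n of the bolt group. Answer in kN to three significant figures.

A_b = π·27²/4 = 572.6 mm²; f_rv = 283 × 1000 / (5 × 572.6) = 98.86 MPa.
F'_nt = 1.3 F_nt − (F_nt / φF_nv) f_rv = 1.3·620 − (620/(0.75·372))·98.86 = 586.3 MPa, capped at F_nt → F'_nt = 586.3 MPa.
R_n = F'_nt · A_b · n = 586.3 × 572.6 × 5 / 1000 = 1679 kN.
Design strength φR_n = 0.75 × 1679 = 1260 kN.

1260 kN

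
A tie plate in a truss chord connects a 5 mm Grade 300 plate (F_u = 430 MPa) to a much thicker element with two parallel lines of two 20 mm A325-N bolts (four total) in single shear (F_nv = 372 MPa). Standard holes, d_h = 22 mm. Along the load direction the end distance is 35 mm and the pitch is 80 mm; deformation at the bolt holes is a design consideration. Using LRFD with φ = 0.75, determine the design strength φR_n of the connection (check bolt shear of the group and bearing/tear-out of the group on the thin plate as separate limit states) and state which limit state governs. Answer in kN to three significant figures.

248 kN (bearing governs)

Bolt shear: A_b = π·20²/4 = 314.2 mm²; R_n = 372 × 314.2 × 4 × 1 / 1000 = 467.5 kN → 0.75 × 467.5 = 351 kN.
Bearing (1.2 l_c t F_u ≤ 2.4 d t F_u): upper limit = 2.4·20·5·430 / 1000 = 103.2 kN.
  Edge l_c = 35 − 22/2 = 24 → r_n = 61.92 kN; interior l_c = 80 − 22 = 58 → r_n = 103.2 kN.
  R_n,bearing = 2·61.92 + 2·103.2 = 330.2 kN → 0.75 × 330.2 = 248 kN.
Bearing governs: 248 kN.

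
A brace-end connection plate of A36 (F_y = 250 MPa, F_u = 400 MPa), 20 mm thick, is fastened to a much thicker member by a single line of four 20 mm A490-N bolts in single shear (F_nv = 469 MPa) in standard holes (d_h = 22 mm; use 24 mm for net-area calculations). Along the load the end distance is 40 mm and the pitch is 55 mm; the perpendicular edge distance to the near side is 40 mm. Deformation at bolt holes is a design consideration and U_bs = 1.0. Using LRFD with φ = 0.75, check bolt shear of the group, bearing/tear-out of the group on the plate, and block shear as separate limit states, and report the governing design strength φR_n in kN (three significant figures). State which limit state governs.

442 kN (bolt shear governs)

Bolt shear: A_b = π·20²/4 = 314.2 mm²; R_n = 469 × 314.2 × 4 × 1 / 1000 = 589.4 kN → 0.75 × 589.4 = 442 kN.
Bearing: edge l_c = 29, r_n = 278.4 kN; interior l_c = 33, r_n = 316.8 kN; R_n = 278.4 + 3·316.8 = 1229 kN → 922 kN.
Block shear: A_gv = 4100, A_nv = 2420, A_nt = 560 mm²; R_n = min(0.6F_uA_nv, 0.6F_yA_gv) + U_bs·F_u·A_nt = 804.8 kN → 604 kN.
Bolt shear governs: 442 kN.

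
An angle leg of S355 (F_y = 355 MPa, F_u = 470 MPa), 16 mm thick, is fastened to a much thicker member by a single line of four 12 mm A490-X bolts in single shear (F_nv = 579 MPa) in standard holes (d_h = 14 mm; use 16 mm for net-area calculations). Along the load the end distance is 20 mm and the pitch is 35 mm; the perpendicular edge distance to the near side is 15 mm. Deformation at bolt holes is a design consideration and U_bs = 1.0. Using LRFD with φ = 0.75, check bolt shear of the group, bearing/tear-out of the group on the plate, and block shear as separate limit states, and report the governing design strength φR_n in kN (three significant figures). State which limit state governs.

Bolt shear: A_b = π·12²/4 = 113.1 mm²; R_n = 579 × 113.1 × 4 × 1 / 1000 = 261.9 kN → 0.75 × 261.9 = 196 kN.
Bearing: edge l_c = 13, r_n = 117.3 kN; interior l_c = 21, r_n = 189.5 kN; R_n = 117.3 + 3·189.5 = 685.8 kN → 514 kN.
Block shear: A_gv = 2000, A_nv = 1104, A_nt = 112 mm²; R_n = min(0.6F_uA_nv, 0.6F_yA_gv) + U_bs·F_u·A_nt = 364 kN → 273 kN.
Bolt shear governs: 196 kN.

196 kN (bolt shear governs)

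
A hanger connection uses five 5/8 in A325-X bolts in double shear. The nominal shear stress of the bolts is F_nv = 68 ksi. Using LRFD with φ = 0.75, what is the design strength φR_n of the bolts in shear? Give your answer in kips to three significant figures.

A_b = π × 0.625² / 4 = 0.3068 in².
R_n = F_nv · A_b · n · n_s = 68 × 0.3068 × 5 × 2 = 208.6 kips.
Design strength φR_n = 0.75 × 208.6 = 156 kips.

156 kips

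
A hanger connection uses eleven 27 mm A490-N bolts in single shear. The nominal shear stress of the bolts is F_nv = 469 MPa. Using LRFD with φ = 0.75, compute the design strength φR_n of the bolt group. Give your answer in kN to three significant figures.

A_b = π × 27² / 4 = 572.6 mm².
R_n = F_nv · A_b · n · n_s = 469 × 572.6 × 11 × 1 / 1000 = 2954 kN.
Design strength φR_n = 0.75 × 2954 = 2220 kN.

2220 kN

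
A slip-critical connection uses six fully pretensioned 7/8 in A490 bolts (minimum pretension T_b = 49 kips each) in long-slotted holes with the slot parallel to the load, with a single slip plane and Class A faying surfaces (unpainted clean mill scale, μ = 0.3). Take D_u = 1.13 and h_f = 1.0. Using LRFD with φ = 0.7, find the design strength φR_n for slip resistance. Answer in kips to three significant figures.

69.8 kips

R_n = μ · D_u · h_f · T_b · n_s · n_b = 0.3 × 1.13 × 1.0 × 49 × 1 × 6 = 99.67 kips.
Design strength φR_n = 0.7 × 99.67 = 69.8 kips.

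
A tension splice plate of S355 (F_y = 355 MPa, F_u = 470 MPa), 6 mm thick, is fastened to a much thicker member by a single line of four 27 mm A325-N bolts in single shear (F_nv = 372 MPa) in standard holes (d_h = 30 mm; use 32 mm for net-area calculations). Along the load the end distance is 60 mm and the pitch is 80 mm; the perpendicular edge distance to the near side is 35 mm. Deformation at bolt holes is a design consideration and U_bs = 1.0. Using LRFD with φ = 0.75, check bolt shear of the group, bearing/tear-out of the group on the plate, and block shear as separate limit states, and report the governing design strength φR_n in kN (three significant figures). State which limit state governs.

Bolt shear: A_b = π·27²/4 = 572.6 mm²; R_n = 372 × 572.6 × 4 × 1 / 1000 = 852 kN → 0.75 × 852 = 639 kN.
Bearing: edge l_c = 45, r_n = 152.3 kN; interior l_c = 50, r_n = 169.2 kN; R_n = 152.3 + 3·169.2 = 659.9 kN → 495 kN.
Block shear: A_gv = 1800, A_nv = 1128, A_nt = 114 mm²; R_n = min(0.6F_uA_nv, 0.6F_yA_gv) + U_bs·F_u·A_nt = 371.7 kN → 279 kN.
Block shear governs: 279 kN.

279 kN (block shear governs)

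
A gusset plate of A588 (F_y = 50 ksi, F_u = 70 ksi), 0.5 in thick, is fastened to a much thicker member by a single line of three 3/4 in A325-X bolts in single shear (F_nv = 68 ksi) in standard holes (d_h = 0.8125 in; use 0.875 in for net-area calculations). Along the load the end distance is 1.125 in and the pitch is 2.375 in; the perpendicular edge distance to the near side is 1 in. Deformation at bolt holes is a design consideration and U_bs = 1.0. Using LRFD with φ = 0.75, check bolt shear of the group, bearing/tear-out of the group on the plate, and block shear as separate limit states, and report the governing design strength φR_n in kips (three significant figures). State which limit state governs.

Bolt shear: A_b = π·0.75²/4 = 0.4418 in²; R_n = 68 × 0.4418 × 3 × 1 = 90.12 kips → 0.75 × 90.12 = 67.6 kips.
Bearing: edge l_c = 0.7188, r_n = 30.19 kips; interior l_c = 1.562, r_n = 63 kips; R_n = 30.19 + 2·63 = 156.2 kips → 117 kips.
Block shear: A_gv = 2.938, A_nv = 1.844, A_nt = 0.2812 in²; R_n = min(0.6F_uA_nv, 0.6F_yA_gv) + U_bs·F_u·A_nt = 97.12 kips → 72.8 kips.
Bolt shear governs: 67.6 kips.

67.6 kips (bolt shear governs)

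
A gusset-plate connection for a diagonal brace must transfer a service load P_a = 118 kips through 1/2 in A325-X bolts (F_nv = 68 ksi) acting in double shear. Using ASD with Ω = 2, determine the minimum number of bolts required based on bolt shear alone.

9 bolts

A_b = π·0.5²/4 = 0.1963 in².
Per-bolt allowable strength R_n/Ω = 68 × 0.1963 × 2 / 2 = 13.35 kips.
n ≥ 118 / 13.35 = 8.838 → use 9 bolts.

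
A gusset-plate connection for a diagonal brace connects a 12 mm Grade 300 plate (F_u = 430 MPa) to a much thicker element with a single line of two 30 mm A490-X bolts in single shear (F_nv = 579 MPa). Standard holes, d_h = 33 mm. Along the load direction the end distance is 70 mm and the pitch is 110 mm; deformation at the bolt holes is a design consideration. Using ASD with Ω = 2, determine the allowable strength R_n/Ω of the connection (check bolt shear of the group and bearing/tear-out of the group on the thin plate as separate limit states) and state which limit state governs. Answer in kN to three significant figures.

351 kN (bearing governs)

Bolt shear: A_b = π·30²/4 = 706.9 mm²; R_n = 579 × 706.9 × 2 × 1 / 1000 = 818.5 kN → 818.5 / 2 = 409 kN.
Bearing (1.2 l_c t F_u ≤ 2.4 d t F_u): upper limit = 2.4·30·12·430 / 1000 = 371.5 kN.
  Edge l_c = 70 − 33/2 = 53.5 → r_n = 331.3 kN; interior l_c = 110 − 33 = 77 → r_n = 371.5 kN.
  R_n,bearing = 1·331.3 + 1·371.5 = 702.8 kN → 702.8 / 2 = 351 kN.
Bearing governs: 351 kN.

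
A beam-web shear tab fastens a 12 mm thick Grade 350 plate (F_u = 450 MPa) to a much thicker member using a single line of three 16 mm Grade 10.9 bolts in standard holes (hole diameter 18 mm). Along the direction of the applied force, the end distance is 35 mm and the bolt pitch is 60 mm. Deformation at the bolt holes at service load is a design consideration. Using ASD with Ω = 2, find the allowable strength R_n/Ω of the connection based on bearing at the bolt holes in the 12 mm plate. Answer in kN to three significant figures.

Per bolt r_n = 1.2 l_c t F_u ≤ 2.4 d t F_u; upper limit = 2.4 × 16 × 12 × 450 / 1000 = 207.4 kN.
Edge bolt: l_c = 35 − 18/2 = 26 mm → 1.2 × 26 × 12 × 450 / 1000 = 168.5 → r_n = 168.5 kN.
Interior bolts: l_c = 60 − 18 = 42 mm → 1.2 × 42 × 12 × 450 / 1000 = 272.2 → r_n = 207.4 kN.
R_n = 1 × 168.5 + 2 × 207.4 = 583.2 kN.
Allowable strength R_n/Ω = 583.2 / 2 = 292 kN.

292 kN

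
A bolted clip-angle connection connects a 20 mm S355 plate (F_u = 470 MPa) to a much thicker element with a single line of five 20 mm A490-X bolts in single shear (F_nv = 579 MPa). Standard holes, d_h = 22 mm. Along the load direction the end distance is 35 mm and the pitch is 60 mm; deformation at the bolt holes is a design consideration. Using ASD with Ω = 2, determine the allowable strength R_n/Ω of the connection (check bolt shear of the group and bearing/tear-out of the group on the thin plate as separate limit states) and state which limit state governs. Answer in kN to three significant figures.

455 kN (bolt shear governs)

Bolt shear: A_b = π·20²/4 = 314.2 mm²; R_n = 579 × 314.2 × 5 × 1 / 1000 = 909.5 kN → 909.5 / 2 = 455 kN.
Bearing (1.2 l_c t F_u ≤ 2.4 d t F_u): upper limit = 2.4·20·20·470 / 1000 = 451.2 kN.
  Edge l_c = 35 − 22/2 = 24 → r_n = 270.7 kN; interior l_c = 60 − 22 = 38 → r_n = 428.6 kN.
  R_n,bearing = 1·270.7 + 4·428.6 = 1985 kN → 1985 / 2 = 993 kN.
Bolt shear governs: 455 kN.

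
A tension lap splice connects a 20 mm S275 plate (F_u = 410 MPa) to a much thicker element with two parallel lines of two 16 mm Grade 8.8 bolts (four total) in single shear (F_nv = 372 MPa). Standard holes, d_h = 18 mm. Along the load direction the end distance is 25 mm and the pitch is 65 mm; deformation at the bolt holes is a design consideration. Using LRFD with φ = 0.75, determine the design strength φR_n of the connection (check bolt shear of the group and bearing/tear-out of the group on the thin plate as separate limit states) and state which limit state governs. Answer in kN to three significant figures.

Bolt shear: A_b = π·16²/4 = 201.1 mm²; R_n = 372 × 201.1 × 4 × 1 / 1000 = 299.2 kN → 0.75 × 299.2 = 224 kN.
Bearing (1.2 l_c t F_u ≤ 2.4 d t F_u): upper limit = 2.4·16·20·410 / 1000 = 314.9 kN.
  Edge l_c = 25 − 18/2 = 16 → r_n = 157.4 kN; interior l_c = 65 − 18 = 47 → r_n = 314.9 kN.
  R_n,bearing = 2·157.4 + 2·314.9 = 944.6 kN → 0.75 × 944.6 = 708 kN.
Bolt shear governs: 224 kN.

224 kN (bolt shear governs)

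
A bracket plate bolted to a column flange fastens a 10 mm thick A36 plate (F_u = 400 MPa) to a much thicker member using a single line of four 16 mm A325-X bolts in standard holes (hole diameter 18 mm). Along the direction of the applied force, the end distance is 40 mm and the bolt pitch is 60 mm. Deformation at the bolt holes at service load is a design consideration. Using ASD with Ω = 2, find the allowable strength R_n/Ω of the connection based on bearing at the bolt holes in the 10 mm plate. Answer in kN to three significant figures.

305 kN

Per bolt r_n = 1.2 l_c t F_u ≤ 2.4 d t F_u; upper limit = 2.4 × 16 × 10 × 400 / 1000 = 153.6 kN.
Edge bolt: l_c = 40 − 18/2 = 31 mm → 1.2 × 31 × 10 × 400 / 1000 = 148.8 → r_n = 148.8 kN.
Interior bolts: l_c = 60 − 18 = 42 mm → 1.2 × 42 × 10 × 400 / 1000 = 201.6 → r_n = 153.6 kN.
R_n = 1 × 148.8 + 3 × 153.6 = 609.6 kN.
Allowable strength R_n/Ω = 609.6 / 2 = 305 kN.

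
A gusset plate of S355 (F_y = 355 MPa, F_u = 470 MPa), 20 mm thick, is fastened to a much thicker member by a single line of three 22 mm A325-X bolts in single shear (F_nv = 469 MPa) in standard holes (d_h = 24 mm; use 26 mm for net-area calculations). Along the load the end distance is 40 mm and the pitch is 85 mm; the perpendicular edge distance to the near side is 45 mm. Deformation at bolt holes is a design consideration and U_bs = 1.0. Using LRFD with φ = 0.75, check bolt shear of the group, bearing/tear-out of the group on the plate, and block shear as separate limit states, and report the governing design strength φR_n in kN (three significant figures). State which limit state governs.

Bolt shear: A_b = π·22²/4 = 380.1 mm²; R_n = 469 × 380.1 × 3 × 1 / 1000 = 534.8 kN → 0.75 × 534.8 = 401 kN.
Bearing: edge l_c = 28, r_n = 315.8 kN; interior l_c = 61, r_n = 496.3 kN; R_n = 315.8 + 2·496.3 = 1308 kN → 981 kN.
Block shear: A_gv = 4200, A_nv = 2900, A_nt = 640 mm²; R_n = min(0.6F_uA_nv, 0.6F_yA_gv) + U_bs·F_u·A_nt = 1119 kN → 839 kN.
Bolt shear governs: 401 kN.

401 kN (bolt shear governs)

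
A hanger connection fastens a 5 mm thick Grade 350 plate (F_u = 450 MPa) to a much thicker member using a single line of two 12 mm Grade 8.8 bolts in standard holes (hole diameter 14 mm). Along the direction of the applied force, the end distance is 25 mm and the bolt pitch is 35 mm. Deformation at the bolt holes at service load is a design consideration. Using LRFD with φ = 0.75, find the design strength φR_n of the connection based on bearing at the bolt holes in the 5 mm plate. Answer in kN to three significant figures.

Per bolt r_n = 1.2 l_c t F_u ≤ 2.4 d t F_u; upper limit = 2.4 × 12 × 5 × 450 / 1000 = 64.8 kN.
Edge bolt: l_c = 25 − 14/2 = 18 mm → 1.2 × 18 × 5 × 450 / 1000 = 48.6 → r_n = 48.6 kN.
Interior bolts: l_c = 35 − 14 = 21 mm → 1.2 × 21 × 5 × 450 / 1000 = 56.7 → r_n = 56.7 kN.
R_n = 1 × 48.6 + 1 × 56.7 = 105.3 kN.
Design strength φR_n = 0.75 × 105.3 = 79 kN.

79 kN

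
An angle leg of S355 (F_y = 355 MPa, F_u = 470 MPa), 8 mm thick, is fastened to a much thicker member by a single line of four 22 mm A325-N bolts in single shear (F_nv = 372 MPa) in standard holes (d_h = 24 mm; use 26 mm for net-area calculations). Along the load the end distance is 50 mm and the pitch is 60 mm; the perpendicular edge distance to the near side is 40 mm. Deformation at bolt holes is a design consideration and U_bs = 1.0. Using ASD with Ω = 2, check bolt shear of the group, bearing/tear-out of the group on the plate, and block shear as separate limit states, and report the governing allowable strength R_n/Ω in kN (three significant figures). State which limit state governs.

208 kN (block shear governs)

Bolt shear: A_b = π·22²/4 = 380.1 mm²; R_n = 372 × 380.1 × 4 × 1 / 1000 = 565.6 kN → 565.6 / 2 = 283 kN.
Bearing: edge l_c = 38, r_n = 171.5 kN; interior l_c = 36, r_n = 162.4 kN; R_n = 171.5 + 3·162.4 = 658.8 kN → 329 kN.
Block shear: A_gv = 1840, A_nv = 1112, A_nt = 216 mm²; R_n = min(0.6F_uA_nv, 0.6F_yA_gv) + U_bs·F_u·A_nt = 415.1 kN → 208 kN.
Block shear governs: 208 kN.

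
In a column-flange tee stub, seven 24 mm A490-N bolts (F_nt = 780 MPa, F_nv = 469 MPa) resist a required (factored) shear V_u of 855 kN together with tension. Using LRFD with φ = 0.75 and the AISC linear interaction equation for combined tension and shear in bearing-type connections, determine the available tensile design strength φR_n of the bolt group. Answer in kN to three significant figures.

986 kN

A_b = π·24²/4 = 452.4 mm²; f_rv = 855 × 1000 / (7 × 452.4) = 270 MPa.
F'_nt = 1.3 F_nt − (F_nt / φF_nv) f_rv = 1.3·780 − (780/(0.75·469))·270 = 415.3 MPa, capped at F_nt → F'_nt = 415.3 MPa.
R_n = F'_nt · A_b · n = 415.3 × 452.4 × 7 / 1000 = 1315 kN.
Design strength φR_n = 0.75 × 1315 = 986 kN.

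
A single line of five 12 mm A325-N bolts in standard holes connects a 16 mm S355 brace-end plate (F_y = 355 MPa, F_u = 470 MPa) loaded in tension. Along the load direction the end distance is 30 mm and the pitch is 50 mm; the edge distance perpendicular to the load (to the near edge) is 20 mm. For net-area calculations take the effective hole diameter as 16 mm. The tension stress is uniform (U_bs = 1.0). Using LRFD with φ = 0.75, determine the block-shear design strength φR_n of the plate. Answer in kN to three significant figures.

602 kN

Shear plane L_v = 30 + 4·50 = 230 mm; A_gv = 230 × 16 = 3680 mm².
A_nv = (230 − 4.5·16) × 16 = 2528 mm².
A_nt = (20 − 0.5·16) × 16 = 192 mm².
0.6 F_u A_nv = 712.9 kN; 0.6 F_y A_gv = 783.8 kN → shear rupture governs the shear term.
R_n = 712.9 + 1.0 × 470 × 192 / 1000 = 803.1 kN.
Design strength φR_n = 0.75 × 803.1 = 602 kN.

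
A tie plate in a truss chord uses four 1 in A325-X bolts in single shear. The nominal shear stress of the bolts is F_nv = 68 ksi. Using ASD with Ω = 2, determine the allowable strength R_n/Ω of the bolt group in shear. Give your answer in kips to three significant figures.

107 kips

A_b = π × 1² / 4 = 0.7854 in².
R_n = F_nv · A_b · n · n_s = 68 × 0.7854 × 4 × 1 = 213.6 kips.
Allowable strength R_n/Ω = 213.6 / 2 = 107 kips.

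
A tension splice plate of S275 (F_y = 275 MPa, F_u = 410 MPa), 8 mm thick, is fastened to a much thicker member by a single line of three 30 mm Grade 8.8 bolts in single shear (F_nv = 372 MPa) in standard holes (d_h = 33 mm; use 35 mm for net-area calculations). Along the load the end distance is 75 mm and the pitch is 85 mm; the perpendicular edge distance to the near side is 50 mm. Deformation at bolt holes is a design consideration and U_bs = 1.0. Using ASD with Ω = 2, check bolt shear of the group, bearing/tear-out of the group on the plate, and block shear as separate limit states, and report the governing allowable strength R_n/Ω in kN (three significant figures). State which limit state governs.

208 kN (block shear governs)

Bolt shear: A_b = π·30²/4 = 706.9 mm²; R_n = 372 × 706.9 × 3 × 1 / 1000 = 788.9 kN → 788.9 / 2 = 394 kN.
Bearing: edge l_c = 58.5, r_n = 230.3 kN; interior l_c = 52, r_n = 204.7 kN; R_n = 230.3 + 2·204.7 = 639.6 kN → 320 kN.
Block shear: A_gv = 1960, A_nv = 1260, A_nt = 260 mm²; R_n = min(0.6F_uA_nv, 0.6F_yA_gv) + U_bs·F_u·A_nt = 416.6 kN → 208 kN.
Block shear governs: 208 kN.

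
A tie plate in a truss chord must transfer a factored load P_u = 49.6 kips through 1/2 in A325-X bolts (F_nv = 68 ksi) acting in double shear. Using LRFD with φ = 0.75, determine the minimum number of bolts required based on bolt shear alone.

3 bolts

A_b = π·0.5²/4 = 0.1963 in².
Per-bolt design strength φR_n = 0.75 × 68 × 0.1963 × 2 = 20.03 kips.
n ≥ 49.6 / 20.03 = 2.477 → use 3 bolts.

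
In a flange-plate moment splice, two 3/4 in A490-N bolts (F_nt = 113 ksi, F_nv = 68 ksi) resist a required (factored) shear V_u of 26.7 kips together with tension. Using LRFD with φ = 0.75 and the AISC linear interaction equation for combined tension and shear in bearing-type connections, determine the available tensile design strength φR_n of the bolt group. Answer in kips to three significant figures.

A_b = π·0.75²/4 = 0.4418 in²; f_rv = 26.7 / (2 × 0.4418) = 30.22 ksi.
F'_nt = 1.3 F_nt − (F_nt / φF_nv) f_rv = 1.3·113 − (113/(0.75·68))·30.22 = 79.95 ksi, capped at F_nt → F'_nt = 79.95 ksi.
R_n = F'_nt · A_b · n = 79.95 × 0.4418 × 2 = 70.64 kips.
Design strength φR_n = 0.75 × 70.64 = 53 kips.

53 kips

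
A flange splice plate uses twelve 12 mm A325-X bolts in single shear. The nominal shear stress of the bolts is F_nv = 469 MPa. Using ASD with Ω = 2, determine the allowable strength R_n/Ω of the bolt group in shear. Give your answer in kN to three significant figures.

318 kN

A_b = π × 12² / 4 = 113.1 mm².
R_n = F_nv · A_b · n · n_s = 469 × 113.1 × 12 × 1 / 1000 = 636.5 kN.
Allowable strength R_n/Ω = 636.5 / 2 = 318 kN.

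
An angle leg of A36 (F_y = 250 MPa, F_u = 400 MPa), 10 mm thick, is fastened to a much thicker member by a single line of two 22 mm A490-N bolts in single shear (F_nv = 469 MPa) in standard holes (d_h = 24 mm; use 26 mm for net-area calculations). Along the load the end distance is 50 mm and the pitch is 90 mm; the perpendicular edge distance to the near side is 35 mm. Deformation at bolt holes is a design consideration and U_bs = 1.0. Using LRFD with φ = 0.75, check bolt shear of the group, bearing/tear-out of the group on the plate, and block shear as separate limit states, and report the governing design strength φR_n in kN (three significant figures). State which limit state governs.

224 kN (block shear governs)

Bolt shear: A_b = π·22²/4 = 380.1 mm²; R_n = 469 × 380.1 × 2 × 1 / 1000 = 356.6 kN → 0.75 × 356.6 = 267 kN.
Bearing: edge l_c = 38, r_n = 182.4 kN; interior l_c = 66, r_n = 211.2 kN; R_n = 182.4 + 1·211.2 = 393.6 kN → 295 kN.
Block shear: A_gv = 1400, A_nv = 1010, A_nt = 220 mm²; R_n = min(0.6F_uA_nv, 0.6F_yA_gv) + U_bs·F_u·A_nt = 298 kN → 224 kN.
Block shear governs: 224 kN.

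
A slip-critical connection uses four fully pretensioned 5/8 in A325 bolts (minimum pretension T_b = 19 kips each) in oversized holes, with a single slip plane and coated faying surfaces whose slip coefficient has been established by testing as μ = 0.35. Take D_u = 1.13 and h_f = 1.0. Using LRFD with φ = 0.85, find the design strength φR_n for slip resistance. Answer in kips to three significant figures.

R_n = μ · D_u · h_f · T_b · n_s · n_b = 0.35 × 1.13 × 1.0 × 19 × 1 × 4 = 30.06 kips.
Design strength φR_n = 0.85 × 30.06 = 25.5 kips.

25.5 kips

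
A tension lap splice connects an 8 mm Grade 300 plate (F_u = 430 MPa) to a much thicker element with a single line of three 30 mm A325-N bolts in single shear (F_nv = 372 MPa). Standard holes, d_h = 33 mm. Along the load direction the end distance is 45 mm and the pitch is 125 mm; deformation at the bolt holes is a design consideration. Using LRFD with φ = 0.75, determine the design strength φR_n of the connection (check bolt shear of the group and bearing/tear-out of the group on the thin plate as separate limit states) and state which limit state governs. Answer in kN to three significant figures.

Bolt shear: A_b = π·30²/4 = 706.9 mm²; R_n = 372 × 706.9 × 3 × 1 / 1000 = 788.9 kN → 0.75 × 788.9 = 592 kN.
Bearing (1.2 l_c t F_u ≤ 2.4 d t F_u): upper limit = 2.4·30·8·430 / 1000 = 247.7 kN.
  Edge l_c = 45 − 33/2 = 28.5 → r_n = 117.6 kN; interior l_c = 125 − 33 = 92 → r_n = 247.7 kN.
  R_n,bearing = 1·117.6 + 2·247.7 = 613 kN → 0.75 × 613 = 460 kN.
Bearing governs: 460 kN.

460 kN (bearing governs)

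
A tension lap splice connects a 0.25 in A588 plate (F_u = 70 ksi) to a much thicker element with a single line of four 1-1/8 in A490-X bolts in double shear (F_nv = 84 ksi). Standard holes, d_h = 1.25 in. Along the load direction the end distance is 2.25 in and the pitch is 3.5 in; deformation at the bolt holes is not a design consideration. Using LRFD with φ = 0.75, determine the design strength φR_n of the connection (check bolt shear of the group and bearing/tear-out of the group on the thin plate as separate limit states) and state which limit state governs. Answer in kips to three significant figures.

Bolt shear: A_b = π·1.125²/4 = 0.994 in²; R_n = 84 × 0.994 × 4 × 2 = 668 kips → 0.75 × 668 = 501 kips.
Bearing (1.5 l_c t F_u ≤ 3.0 d t F_u): upper limit = 3.0·1.125·0.25·70 = 59.06 kips.
  Edge l_c = 2.25 − 1.25/2 = 1.625 → r_n = 42.66 kips; interior l_c = 3.5 − 1.25 = 2.25 → r_n = 59.06 kips.
  R_n,bearing = 1·42.66 + 3·59.06 = 219.8 kips → 0.75 × 219.8 = 165 kips.
Bearing governs: 165 kips.

165 kips (bearing governs)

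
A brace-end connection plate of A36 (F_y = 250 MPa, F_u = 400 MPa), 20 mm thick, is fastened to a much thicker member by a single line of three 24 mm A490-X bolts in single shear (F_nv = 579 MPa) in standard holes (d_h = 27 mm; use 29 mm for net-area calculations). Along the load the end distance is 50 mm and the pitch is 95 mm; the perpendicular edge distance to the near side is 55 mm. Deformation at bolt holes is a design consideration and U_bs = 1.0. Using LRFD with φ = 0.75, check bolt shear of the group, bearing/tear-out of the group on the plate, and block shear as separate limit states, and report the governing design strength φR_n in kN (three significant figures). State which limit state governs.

589 kN (bolt shear governs)

Bolt shear: A_b = π·24²/4 = 452.4 mm²; R_n = 579 × 452.4 × 3 × 1 / 1000 = 785.8 kN → 0.75 × 785.8 = 589 kN.
Bearing: edge l_c = 36.5, r_n = 350.4 kN; interior l_c = 68, r_n = 460.8 kN; R_n = 350.4 + 2·460.8 = 1272 kN → 954 kN.
Block shear: A_gv = 4800, A_nv = 3350, A_nt = 810 mm²; R_n = min(0.6F_uA_nv, 0.6F_yA_gv) + U_bs·F_u·A_nt = 1044 kN → 783 kN.
Bolt shear governs: 589 kN.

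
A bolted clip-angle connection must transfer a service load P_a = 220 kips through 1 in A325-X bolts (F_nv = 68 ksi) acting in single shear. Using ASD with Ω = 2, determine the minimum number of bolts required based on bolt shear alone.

9 bolts

A_b = π·1²/4 = 0.7854 in².
Per-bolt allowable strength R_n/Ω = 68 × 0.7854 × 1 / 2 = 26.7 kips.
n ≥ 220 / 26.7 = 8.239 → use 9 bolts.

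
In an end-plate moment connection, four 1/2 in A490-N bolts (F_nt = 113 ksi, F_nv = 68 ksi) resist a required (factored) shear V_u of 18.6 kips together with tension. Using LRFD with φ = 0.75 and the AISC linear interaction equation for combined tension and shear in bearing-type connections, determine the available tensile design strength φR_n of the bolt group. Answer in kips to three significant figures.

A_b = π·0.5²/4 = 0.1963 in²; f_rv = 18.6 / (4 × 0.1963) = 23.68 ksi.
F'_nt = 1.3 F_nt − (F_nt / φF_nv) f_rv = 1.3·113 − (113/(0.75·68))·23.68 = 94.43 ksi, capped at F_nt → F'_nt = 94.43 ksi.
R_n = F'_nt · A_b · n = 94.43 × 0.1963 × 4 = 74.16 kips.
Design strength φR_n = 0.75 × 74.16 = 55.6 kips.

55.6 kips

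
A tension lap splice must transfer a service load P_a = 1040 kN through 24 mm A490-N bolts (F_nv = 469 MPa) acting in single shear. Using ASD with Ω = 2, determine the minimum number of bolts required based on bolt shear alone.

A_b = π·24²/4 = 452.4 mm².
Per-bolt allowable strength R_n/Ω = 469 × 452.4 × 1 / 1000 / 2 = 106.1 kN.
n ≥ 1040 / 106.1 = 9.803 → use 10 bolts.

10 bolts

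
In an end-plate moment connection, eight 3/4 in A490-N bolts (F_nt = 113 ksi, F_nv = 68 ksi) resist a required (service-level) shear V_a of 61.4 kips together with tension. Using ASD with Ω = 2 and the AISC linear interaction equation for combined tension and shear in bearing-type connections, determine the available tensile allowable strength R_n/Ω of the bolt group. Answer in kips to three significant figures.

A_b = π·0.75²/4 = 0.4418 in²; f_rv = 61.4 / (8 × 0.4418) = 17.37 ksi.
F'_nt = 1.3 F_nt − (Ω F_nt / F_nv) f_rv = 1.3·113 − (2·113/68)·17.37 = 89.16 ksi, capped at F_nt → F'_nt = 89.16 ksi.
R_n = F'_nt · A_b · n = 89.16 × 0.4418 × 8 = 315.1 kips.
Allowable strength R_n/Ω = 315.1 / 2 = 158 kips.

158 kips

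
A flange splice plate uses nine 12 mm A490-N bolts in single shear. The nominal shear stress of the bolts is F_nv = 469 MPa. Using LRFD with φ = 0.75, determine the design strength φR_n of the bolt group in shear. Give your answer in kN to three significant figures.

358 kN

A_b = π × 12² / 4 = 113.1 mm².
R_n = F_nv · A_b · n · n_s = 469 × 113.1 × 9 × 1 / 1000 = 477.4 kN.
Design strength φR_n = 0.75 × 477.4 = 358 kN.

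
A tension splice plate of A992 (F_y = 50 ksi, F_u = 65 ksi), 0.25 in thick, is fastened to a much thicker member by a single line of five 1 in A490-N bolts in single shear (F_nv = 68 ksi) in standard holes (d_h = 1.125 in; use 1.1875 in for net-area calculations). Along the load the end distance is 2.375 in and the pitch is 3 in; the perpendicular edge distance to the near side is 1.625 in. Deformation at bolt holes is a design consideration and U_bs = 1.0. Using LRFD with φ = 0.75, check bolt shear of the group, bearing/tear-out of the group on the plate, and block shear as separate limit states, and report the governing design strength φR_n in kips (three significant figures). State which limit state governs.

78.6 kips (block shear governs)

Bolt shear: A_b = π·1²/4 = 0.7854 in²; R_n = 68 × 0.7854 × 5 × 1 = 267 kips → 0.75 × 267 = 200 kips.
Bearing: edge l_c = 1.812, r_n = 35.34 kips; interior l_c = 1.875, r_n = 36.56 kips; R_n = 35.34 + 4·36.56 = 181.6 kips → 136 kips.
Block shear: A_gv = 3.594, A_nv = 2.258, A_nt = 0.2578 in²; R_n = min(0.6F_uA_nv, 0.6F_yA_gv) + U_bs·F_u·A_nt = 104.8 kips → 78.6 kips.
Block shear governs: 78.6 kips.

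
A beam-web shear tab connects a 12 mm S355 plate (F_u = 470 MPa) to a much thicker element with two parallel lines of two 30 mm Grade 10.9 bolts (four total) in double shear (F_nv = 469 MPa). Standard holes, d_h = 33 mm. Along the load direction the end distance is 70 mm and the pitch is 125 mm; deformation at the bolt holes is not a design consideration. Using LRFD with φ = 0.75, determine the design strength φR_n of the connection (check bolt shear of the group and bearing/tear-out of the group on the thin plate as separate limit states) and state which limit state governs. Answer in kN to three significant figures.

1440 kN (bearing governs)

Bolt shear: A_b = π·30²/4 = 706.9 mm²; R_n = 469 × 706.9 × 4 × 2 / 1000 = 2652 kN → 0.75 × 2652 = 1990 kN.
Bearing (1.5 l_c t F_u ≤ 3.0 d t F_u): upper limit = 3.0·30·12·470 / 1000 = 507.6 kN.
  Edge l_c = 70 − 33/2 = 53.5 → r_n = 452.6 kN; interior l_c = 125 − 33 = 92 → r_n = 507.6 kN.
  R_n,bearing = 2·452.6 + 2·507.6 = 1920 kN → 0.75 × 1920 = 1440 kN.
Bearing governs: 1440 kN.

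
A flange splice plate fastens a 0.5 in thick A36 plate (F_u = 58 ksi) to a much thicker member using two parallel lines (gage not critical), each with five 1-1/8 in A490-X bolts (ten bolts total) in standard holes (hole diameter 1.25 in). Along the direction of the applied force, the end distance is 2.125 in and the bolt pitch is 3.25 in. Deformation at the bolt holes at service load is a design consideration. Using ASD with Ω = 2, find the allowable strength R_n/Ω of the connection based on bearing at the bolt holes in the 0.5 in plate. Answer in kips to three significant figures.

331 kips

Per bolt r_n = 1.2 l_c t F_u ≤ 2.4 d t F_u; upper limit = 2.4 × 1.125 × 0.5 × 58 = 78.3 kips.
Edge bolt: l_c = 2.125 − 1.25/2 = 1.5 in → 1.2 × 1.5 × 0.5 × 58 = 52.2 → r_n = 52.2 kips.
Interior bolts: l_c = 3.25 − 1.25 = 2 in → 1.2 × 2 × 0.5 × 58 = 69.6 → r_n = 69.6 kips.
R_n = 2 × 52.2 + 8 × 69.6 = 661.2 kips.
Allowable strength R_n/Ω = 661.2 / 2 = 331 kips.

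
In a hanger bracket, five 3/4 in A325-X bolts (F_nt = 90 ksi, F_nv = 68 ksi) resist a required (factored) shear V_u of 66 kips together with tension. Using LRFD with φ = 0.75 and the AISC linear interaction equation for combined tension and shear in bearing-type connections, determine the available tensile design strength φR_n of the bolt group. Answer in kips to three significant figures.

A_b = π·0.75²/4 = 0.4418 in²; f_rv = 66 / (5 × 0.4418) = 29.88 ksi.
F'_nt = 1.3 F_nt − (F_nt / φF_nv) f_rv = 1.3·90 − (90/(0.75·68))·29.88 = 64.27 ksi, capped at F_nt → F'_nt = 64.27 ksi.
R_n = F'_nt · A_b · n = 64.27 × 0.4418 × 5 = 142 kips.
Design strength φR_n = 0.75 × 142 = 106 kips.

106 kips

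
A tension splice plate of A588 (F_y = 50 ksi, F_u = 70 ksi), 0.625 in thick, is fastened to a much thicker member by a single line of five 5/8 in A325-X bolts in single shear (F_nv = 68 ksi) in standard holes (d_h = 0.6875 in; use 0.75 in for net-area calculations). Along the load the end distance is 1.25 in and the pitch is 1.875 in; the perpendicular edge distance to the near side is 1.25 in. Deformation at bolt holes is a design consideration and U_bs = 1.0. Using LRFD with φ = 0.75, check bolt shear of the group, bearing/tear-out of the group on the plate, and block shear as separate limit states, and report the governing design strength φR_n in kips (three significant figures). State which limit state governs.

Bolt shear: A_b = π·0.625²/4 = 0.3068 in²; R_n = 68 × 0.3068 × 5 × 1 = 104.3 kips → 0.75 × 104.3 = 78.2 kips.
Bearing: edge l_c = 0.9062, r_n = 47.58 kips; interior l_c = 1.188, r_n = 62.34 kips; R_n = 47.58 + 4·62.34 = 297 kips → 223 kips.
Block shear: A_gv = 5.469, A_nv = 3.359, A_nt = 0.5469 in²; R_n = min(0.6F_uA_nv, 0.6F_yA_gv) + U_bs·F_u·A_nt = 179.4 kips → 135 kips.
Bolt shear governs: 78.2 kips.

78.2 kips (bolt shear governs)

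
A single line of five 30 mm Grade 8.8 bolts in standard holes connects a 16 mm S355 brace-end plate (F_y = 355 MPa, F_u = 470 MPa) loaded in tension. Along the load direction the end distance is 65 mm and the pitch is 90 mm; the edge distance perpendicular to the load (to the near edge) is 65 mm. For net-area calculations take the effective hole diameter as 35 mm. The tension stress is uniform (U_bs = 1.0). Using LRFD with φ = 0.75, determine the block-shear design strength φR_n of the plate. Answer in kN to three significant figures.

Shear plane L_v = 65 + 4·90 = 425 mm; A_gv = 425 × 16 = 6800 mm².
A_nv = (425 − 4.5·35) × 16 = 4280 mm².
A_nt = (65 − 0.5·35) × 16 = 760 mm².
0.6 F_u A_nv = 1207 kN; 0.6 F_y A_gv = 1448 kN → shear rupture governs the shear term.
R_n = 1207 + 1.0 × 470 × 760 / 1000 = 1564 kN.
Design strength φR_n = 0.75 × 1564 = 1170 kN.

1170 kN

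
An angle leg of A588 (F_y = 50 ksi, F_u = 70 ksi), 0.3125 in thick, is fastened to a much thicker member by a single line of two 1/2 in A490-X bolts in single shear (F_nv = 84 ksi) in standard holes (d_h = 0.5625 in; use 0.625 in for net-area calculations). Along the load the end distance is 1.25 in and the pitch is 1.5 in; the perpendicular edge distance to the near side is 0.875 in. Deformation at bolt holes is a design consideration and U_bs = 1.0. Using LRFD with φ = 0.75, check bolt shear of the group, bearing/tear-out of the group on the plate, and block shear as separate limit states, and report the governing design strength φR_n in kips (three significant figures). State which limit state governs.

Bolt shear: A_b = π·0.5²/4 = 0.1963 in²; R_n = 84 × 0.1963 × 2 × 1 = 32.99 kips → 0.75 × 32.99 = 24.7 kips.
Bearing: edge l_c = 0.9688, r_n = 25.43 kips; interior l_c = 0.9375, r_n = 24.61 kips; R_n = 25.43 + 1·24.61 = 50.04 kips → 37.5 kips.
Block shear: A_gv = 0.8594, A_nv = 0.5664, A_nt = 0.1758 in²; R_n = min(0.6F_uA_nv, 0.6F_yA_gv) + U_bs·F_u·A_nt = 36.09 kips → 27.1 kips.
Bolt shear governs: 24.7 kips.

24.7 kips (bolt shear governs)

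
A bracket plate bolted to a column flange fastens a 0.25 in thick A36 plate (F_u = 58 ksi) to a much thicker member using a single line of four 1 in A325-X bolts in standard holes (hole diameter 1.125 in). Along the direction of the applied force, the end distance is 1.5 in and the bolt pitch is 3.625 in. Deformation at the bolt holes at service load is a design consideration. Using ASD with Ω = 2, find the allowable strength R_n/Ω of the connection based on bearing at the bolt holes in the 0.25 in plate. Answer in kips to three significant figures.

60.4 kips

Per bolt r_n = 1.2 l_c t F_u ≤ 2.4 d t F_u; upper limit = 2.4 × 1 × 0.25 × 58 = 34.8 kips.
Edge bolt: l_c = 1.5 − 1.125/2 = 0.9375 in → 1.2 × 0.9375 × 0.25 × 58 = 16.31 → r_n = 16.31 kips.
Interior bolts: l_c = 3.625 − 1.125 = 2.5 in → 1.2 × 2.5 × 0.25 × 58 = 43.5 → r_n = 34.8 kips.
R_n = 1 × 16.31 + 3 × 34.8 = 120.7 kips.
Allowable strength R_n/Ω = 120.7 / 2 = 60.4 kips.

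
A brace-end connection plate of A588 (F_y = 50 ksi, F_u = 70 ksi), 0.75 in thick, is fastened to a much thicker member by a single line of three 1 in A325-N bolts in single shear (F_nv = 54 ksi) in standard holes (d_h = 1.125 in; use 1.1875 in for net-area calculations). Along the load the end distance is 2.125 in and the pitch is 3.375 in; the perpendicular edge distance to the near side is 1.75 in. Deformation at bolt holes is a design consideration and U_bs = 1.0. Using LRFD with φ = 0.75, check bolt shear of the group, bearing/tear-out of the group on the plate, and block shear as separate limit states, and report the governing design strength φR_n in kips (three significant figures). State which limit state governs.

95.4 kips (bolt shear governs)

Bolt shear: A_b = π·1²/4 = 0.7854 in²; R_n = 54 × 0.7854 × 3 × 1 = 127.2 kips → 0.75 × 127.2 = 95.4 kips.
Bearing: edge l_c = 1.562, r_n = 98.44 kips; interior l_c = 2.25, r_n = 126 kips; R_n = 98.44 + 2·126 = 350.4 kips → 263 kips.
Block shear: A_gv = 6.656, A_nv = 4.43, A_nt = 0.8672 in²; R_n = min(0.6F_uA_nv, 0.6F_yA_gv) + U_bs·F_u·A_nt = 246.8 kips → 185 kips.
Bolt shear governs: 95.4 kips.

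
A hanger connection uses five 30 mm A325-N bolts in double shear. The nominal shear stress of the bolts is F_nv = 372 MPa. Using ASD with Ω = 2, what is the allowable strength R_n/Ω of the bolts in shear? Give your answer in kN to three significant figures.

A_b = π × 30² / 4 = 706.9 mm².
R_n = F_nv · A_b · n · n_s = 372 × 706.9 × 5 × 2 / 1000 = 2630 kN.
Allowable strength R_n/Ω = 2630 / 2 = 1310 kN.

1310 kN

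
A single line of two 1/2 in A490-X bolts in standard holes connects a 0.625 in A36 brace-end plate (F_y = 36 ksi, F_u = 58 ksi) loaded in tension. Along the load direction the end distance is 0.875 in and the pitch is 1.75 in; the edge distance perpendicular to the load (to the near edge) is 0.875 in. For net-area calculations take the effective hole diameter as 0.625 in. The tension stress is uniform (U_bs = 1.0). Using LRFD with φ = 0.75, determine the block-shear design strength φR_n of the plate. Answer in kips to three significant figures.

41.9 kips

Shear plane L_v = 0.875 + 1·1.75 = 2.625 in; A_gv = 2.625 × 0.625 = 1.641 in².
A_nv = (2.625 − 1.5·0.625) × 0.625 = 1.055 in².
A_nt = (0.875 − 0.5·0.625) × 0.625 = 0.3516 in².
0.6 F_u A_nv = 36.7 kips; 0.6 F_y A_gv = 35.44 kips → shear yielding governs the shear term.
R_n = 35.44 + 1.0 × 58 × 0.3516 = 55.83 kips.
Design strength φR_n = 0.75 × 55.83 = 41.9 kips.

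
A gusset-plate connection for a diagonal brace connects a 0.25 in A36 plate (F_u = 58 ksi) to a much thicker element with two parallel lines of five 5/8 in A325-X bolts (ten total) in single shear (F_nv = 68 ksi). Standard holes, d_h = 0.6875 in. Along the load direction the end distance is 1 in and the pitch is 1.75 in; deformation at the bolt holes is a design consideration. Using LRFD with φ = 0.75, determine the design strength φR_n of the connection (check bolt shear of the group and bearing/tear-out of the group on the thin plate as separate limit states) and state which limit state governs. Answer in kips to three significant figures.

Bolt shear: A_b = π·0.625²/4 = 0.3068 in²; R_n = 68 × 0.3068 × 10 × 1 = 208.6 kips → 0.75 × 208.6 = 156 kips.
Bearing (1.2 l_c t F_u ≤ 2.4 d t F_u): upper limit = 2.4·0.625·0.25·58 = 21.75 kips.
  Edge l_c = 1 − 0.6875/2 = 0.6562 → r_n = 11.42 kips; interior l_c = 1.75 − 0.6875 = 1.062 → r_n = 18.49 kips.
  R_n,bearing = 2·11.42 + 8·18.49 = 170.7 kips → 0.75 × 170.7 = 128 kips.
Bearing governs: 128 kips.

128 kips (bearing governs)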